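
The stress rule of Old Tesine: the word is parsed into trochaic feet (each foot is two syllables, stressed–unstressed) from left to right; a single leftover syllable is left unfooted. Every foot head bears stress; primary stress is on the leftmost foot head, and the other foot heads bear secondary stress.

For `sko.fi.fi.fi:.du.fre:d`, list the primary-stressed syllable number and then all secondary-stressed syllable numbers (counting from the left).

primary 1, secondary 3, 5

Parse left to right into trochaic (ˈσσ) feet: (ˈsko.fi) (ˈfi.fi:) (ˈdu.fre:d).
Foot heads (stressed positions): 1, 3, 5.
End Rule Leftmost: primary stress on the leftmost head = syllable 1.
Secondary stress on 3, 5: ˈsko.fi.ˌfi.fi:.ˌdu.fre:d.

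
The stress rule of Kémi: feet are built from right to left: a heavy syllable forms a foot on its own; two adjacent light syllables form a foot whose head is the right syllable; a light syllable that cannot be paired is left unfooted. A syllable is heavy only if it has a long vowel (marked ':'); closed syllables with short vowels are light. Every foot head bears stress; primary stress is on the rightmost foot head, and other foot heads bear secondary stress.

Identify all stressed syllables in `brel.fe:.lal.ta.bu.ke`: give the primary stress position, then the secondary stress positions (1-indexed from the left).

primary 6, secondary 2, 4

Weights: 1 brel L, 2 fe: H, 3 lal L, 4 ta L, 5 bu L, 6 ke L.
Parse right to left (heavy = foot alone; LL = one foot; stranded L unfooted): brel (ˈfe:) (lal.ˈta) (bu.ˈke).
Foot heads: 2, 4, 6.
Primary stress on the rightmost head = syllable 6.
Secondary stress on 2, 4: brel.ˌfe:.lal.ˌta.bu.ˈke.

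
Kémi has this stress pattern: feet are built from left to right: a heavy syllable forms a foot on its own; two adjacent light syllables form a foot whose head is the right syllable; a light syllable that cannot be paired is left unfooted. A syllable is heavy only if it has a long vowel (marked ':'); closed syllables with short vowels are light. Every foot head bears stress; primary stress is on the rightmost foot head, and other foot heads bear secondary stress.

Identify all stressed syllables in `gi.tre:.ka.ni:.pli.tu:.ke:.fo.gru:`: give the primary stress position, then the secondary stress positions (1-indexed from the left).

Weights: 1 gi L, 2 tre: H, 3 ka L, 4 ni: H, 5 pli L, 6 tu: H, 7 ke: H, 8 fo L, 9 gru: H.
Parse left to right (heavy = foot alone; LL = one foot; stranded L unfooted): gi (ˈtre:) ka (ˈni:) pli (ˈtu:) (ˈke:) fo (ˈgru:).
Foot heads: 2, 4, 6, 7, 9.
Primary stress on the rightmost head = syllable 9.
Secondary stress on 2, 4, 6, 7: gi.ˌtre:.ka.ˌni:.pli.ˌtu:.ˌke:.fo.ˈgru:.

primary 9, secondary 2, 4, 6, 7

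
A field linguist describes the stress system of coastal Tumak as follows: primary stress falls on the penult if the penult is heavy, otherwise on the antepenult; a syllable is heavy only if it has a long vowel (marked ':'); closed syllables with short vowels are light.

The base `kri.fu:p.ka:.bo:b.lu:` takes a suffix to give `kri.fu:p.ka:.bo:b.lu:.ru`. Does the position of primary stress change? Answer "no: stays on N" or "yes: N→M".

Base `kri.fu:p.ka:.bo:b.lu:` (5 syllables):
  Weights: 3 ka: H, 4 bo:b H, 5 lu: H.
  The penult (syllable 4, bo:b) is heavy, so it takes stress.
  → primary stress on syllable 4.
Suffixed `kri.fu:p.ka:.bo:b.lu:.ru` (6 syllables):
  Weights: 4 bo:b H, 5 lu: H, 6 ru L.
  The penult (syllable 5, lu:) is heavy, so it takes stress.
  → primary stress on syllable 5.

yes: 4→5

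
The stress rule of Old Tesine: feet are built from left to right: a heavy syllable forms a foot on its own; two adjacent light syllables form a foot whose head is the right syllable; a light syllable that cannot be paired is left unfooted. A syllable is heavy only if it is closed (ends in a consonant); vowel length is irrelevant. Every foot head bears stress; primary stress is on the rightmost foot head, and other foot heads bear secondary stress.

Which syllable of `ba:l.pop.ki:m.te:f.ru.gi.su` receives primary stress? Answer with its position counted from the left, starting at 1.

Weights: 1 ba:l H, 2 pop H, 3 ki:m H, 4 te:f H, 5 ru L, 6 gi L, 7 su L.
Parse left to right (heavy = foot alone; LL = one foot; stranded L unfooted): (ˈba:l) (ˈpop) (ˈki:m) (ˈte:f) (ru.ˈgi) su.
Foot heads: 1, 2, 3, 4, 6.
Primary stress on the rightmost head = syllable 6.
Primary stress: syllable 6 → ba:l.pop.ki:m.te:f.ru.ˈgi.su.

6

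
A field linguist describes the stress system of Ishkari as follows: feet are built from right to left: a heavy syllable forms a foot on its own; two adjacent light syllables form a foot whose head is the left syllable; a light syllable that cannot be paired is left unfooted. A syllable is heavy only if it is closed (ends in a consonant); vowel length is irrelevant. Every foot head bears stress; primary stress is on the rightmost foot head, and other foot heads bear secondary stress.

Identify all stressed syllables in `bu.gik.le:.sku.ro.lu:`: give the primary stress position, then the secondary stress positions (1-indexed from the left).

primary 5, secondary 2, 3

Weights: 1 bu L, 2 gik H, 3 le: L, 4 sku L, 5 ro L, 6 lu: L.
Parse right to left (heavy = foot alone; LL = one foot; stranded L unfooted): bu (ˈgik) (ˈle:.sku) (ˈro.lu:).
Foot heads: 2, 3, 5.
Primary stress on the rightmost head = syllable 5.
Secondary stress on 2, 3: bu.ˌgik.ˌle:.sku.ˈro.lu:.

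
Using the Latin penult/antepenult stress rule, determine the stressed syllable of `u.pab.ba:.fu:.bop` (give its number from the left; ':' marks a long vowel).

4

Classical Latin: stress the penult if heavy (long vowel or closed), else the antepenult.
Weights: 3 ba: H, 4 fu: H, 5 bop H.
The penult (syllable 4, fu:) is heavy, so it takes stress.
Stress on syllable 4: u.pab.ba:.ˈfu:.bop.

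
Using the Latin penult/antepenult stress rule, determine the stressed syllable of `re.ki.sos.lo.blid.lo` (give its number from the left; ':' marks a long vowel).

Classical Latin: stress the penult if heavy (long vowel or closed), else the antepenult.
Weights: 4 lo L, 5 blid H, 6 lo L.
The penult (syllable 5, blid) is heavy, so it takes stress.
Stress on syllable 5: re.ki.sos.lo.ˈblid.lo.

5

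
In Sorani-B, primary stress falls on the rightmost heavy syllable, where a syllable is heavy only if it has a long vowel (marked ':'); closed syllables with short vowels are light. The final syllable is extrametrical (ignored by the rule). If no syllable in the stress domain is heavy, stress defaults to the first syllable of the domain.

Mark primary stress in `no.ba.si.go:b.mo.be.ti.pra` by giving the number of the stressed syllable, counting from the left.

4

The final syllable (8, pra) is extrametrical; the stress domain is syllables 1–7.
Weights: 1 no L, 2 ba L, 3 si L, 4 go:b H, 5 mo L, 6 be L, 7 ti L.
Heavy syllables in the domain: 4. The rightmost is syllable 4 (go:b).
Primary stress: syllable 4 → no.ba.si.ˈgo:b.mo.be.ti.pra.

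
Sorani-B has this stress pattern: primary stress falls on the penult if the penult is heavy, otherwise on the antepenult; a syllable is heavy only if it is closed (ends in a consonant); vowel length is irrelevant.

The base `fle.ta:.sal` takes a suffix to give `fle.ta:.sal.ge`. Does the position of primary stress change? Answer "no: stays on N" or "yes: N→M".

yes: 1→3

Base `fle.ta:.sal` (3 syllables):
  Weights: 1 fle L, 2 ta: L, 3 sal H.
  The penult (syllable 2, ta:) is light, so stress falls on the antepenult (syllable 1, fle).
  → primary stress on syllable 1.
Suffixed `fle.ta:.sal.ge` (4 syllables):
  Weights: 2 ta: L, 3 sal H, 4 ge L.
  The penult (syllable 3, sal) is heavy, so it takes stress.
  → primary stress on syllable 3.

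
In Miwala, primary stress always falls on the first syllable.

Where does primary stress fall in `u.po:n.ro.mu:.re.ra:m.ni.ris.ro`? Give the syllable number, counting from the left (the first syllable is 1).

The word has 9 syllables; the first syllable is syllable 1 (u).
Primary stress: syllable 1 → ˈu.po:n.ro.mu:.re.ra:m.ni.ris.ro.

1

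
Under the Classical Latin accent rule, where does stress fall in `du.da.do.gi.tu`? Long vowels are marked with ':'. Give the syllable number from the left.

Classical Latin: stress the penult if heavy (long vowel or closed), else the antepenult.
Weights: 3 do L, 4 gi L, 5 tu L.
The penult (syllable 4, gi) is light, so stress falls on the antepenult (syllable 3, do).
Stress on syllable 3: du.da.ˈdo.gi.tu.

3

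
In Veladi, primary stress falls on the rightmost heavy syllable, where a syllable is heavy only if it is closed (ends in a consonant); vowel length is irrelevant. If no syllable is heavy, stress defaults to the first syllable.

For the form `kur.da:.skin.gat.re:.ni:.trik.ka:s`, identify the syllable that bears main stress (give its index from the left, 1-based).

8

Weights: 1 kur H, 2 da: L, 3 skin H, 4 gat H, 5 re: L, 6 ni: L, 7 trik H, 8 ka:s H.
Heavy syllables in the domain: 1, 3, 4, 7, 8. The rightmost is syllable 8 (ka:s).
Primary stress: syllable 8 → kur.da:.skin.gat.re:.ni:.trik.ˈka:s.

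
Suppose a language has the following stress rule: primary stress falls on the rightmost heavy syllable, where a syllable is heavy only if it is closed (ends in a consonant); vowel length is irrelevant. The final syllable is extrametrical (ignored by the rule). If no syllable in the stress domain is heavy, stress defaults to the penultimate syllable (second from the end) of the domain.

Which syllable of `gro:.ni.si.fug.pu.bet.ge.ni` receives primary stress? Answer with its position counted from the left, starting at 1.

The final syllable (8, ni) is extrametrical; the stress domain is syllables 1–7.
Weights: 1 gro: L, 2 ni L, 3 si L, 4 fug H, 5 pu L, 6 bet H, 7 ge L.
Heavy syllables in the domain: 4, 6. The rightmost is syllable 6 (bet).
Primary stress: syllable 6 → gro:.ni.si.fug.pu.ˈbet.ge.ni.

6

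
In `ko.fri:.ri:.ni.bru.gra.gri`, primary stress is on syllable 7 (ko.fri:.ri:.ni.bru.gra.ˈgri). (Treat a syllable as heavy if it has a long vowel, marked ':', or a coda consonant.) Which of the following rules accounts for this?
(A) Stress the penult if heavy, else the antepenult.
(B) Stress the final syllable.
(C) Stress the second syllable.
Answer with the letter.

Rule A → syllable 5 (observed: 7).
Rule B → syllable 7 ✓.
Rule C → syllable 2 (observed: 7).

B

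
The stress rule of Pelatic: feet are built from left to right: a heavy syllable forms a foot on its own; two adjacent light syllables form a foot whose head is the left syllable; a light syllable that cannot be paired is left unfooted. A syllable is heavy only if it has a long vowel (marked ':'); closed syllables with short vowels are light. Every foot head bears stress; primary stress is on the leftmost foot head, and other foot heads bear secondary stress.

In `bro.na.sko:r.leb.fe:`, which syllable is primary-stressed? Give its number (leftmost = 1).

1

Weights: 1 bro L, 2 na L, 3 sko:r H, 4 leb L, 5 fe: H.
Parse left to right (heavy = foot alone; LL = one foot; stranded L unfooted): (ˈbro.na) (ˈsko:r) leb (ˈfe:).
Foot heads: 1, 3, 5.
Primary stress on the leftmost head = syllable 1.
Primary stress: syllable 1 → ˈbro.na.sko:r.leb.fe:.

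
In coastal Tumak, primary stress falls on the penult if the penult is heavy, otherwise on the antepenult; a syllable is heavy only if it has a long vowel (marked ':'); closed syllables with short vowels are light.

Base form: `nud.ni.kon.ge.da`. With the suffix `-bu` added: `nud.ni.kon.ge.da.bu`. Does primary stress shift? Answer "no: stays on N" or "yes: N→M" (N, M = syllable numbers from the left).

Base `nud.ni.kon.ge.da` (5 syllables):
  Weights: 3 kon L, 4 ge L, 5 da L.
  The penult (syllable 4, ge) is light, so stress falls on the antepenult (syllable 3, kon).
  → primary stress on syllable 3.
Suffixed `nud.ni.kon.ge.da.bu` (6 syllables):
  Weights: 4 ge L, 5 da L, 6 bu L.
  The penult (syllable 5, da) is light, so stress falls on the antepenult (syllable 4, ge).
  → primary stress on syllable 4.

yes: 3→4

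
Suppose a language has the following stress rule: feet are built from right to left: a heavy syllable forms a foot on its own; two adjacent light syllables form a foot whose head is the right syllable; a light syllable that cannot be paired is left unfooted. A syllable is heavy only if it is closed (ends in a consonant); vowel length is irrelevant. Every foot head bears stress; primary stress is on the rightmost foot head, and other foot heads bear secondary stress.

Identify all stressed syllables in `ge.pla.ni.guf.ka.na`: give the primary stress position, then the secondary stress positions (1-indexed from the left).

primary 6, secondary 3, 4

Weights: 1 ge L, 2 pla L, 3 ni L, 4 guf H, 5 ka L, 6 na L.
Parse right to left (heavy = foot alone; LL = one foot; stranded L unfooted): ge (pla.ˈni) (ˈguf) (ka.ˈna).
Foot heads: 3, 4, 6.
Primary stress on the rightmost head = syllable 6.
Secondary stress on 3, 4: ge.pla.ˌni.ˌguf.ka.ˈna.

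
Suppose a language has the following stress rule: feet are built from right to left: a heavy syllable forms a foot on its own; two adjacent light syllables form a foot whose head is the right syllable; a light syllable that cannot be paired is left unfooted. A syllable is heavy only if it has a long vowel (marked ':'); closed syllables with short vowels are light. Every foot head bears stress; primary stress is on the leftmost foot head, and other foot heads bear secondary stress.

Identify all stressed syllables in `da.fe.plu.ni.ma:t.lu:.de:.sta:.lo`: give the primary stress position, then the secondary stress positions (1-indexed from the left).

primary 2, secondary 4, 5, 6, 7, 8

Weights: 1 da L, 2 fe L, 3 plu L, 4 ni L, 5 ma:t H, 6 lu: H, 7 de: H, 8 sta: H, 9 lo L.
Parse right to left (heavy = foot alone; LL = one foot; stranded L unfooted): (da.ˈfe) (plu.ˈni) (ˈma:t) (ˈlu:) (ˈde:) (ˈsta:) lo.
Foot heads: 2, 4, 5, 6, 7, 8.
Primary stress on the leftmost head = syllable 2.
Secondary stress on 4, 5, 6, 7, 8: da.ˈfe.plu.ˌni.ˌma:t.ˌlu:.ˌde:.ˌsta:.lo.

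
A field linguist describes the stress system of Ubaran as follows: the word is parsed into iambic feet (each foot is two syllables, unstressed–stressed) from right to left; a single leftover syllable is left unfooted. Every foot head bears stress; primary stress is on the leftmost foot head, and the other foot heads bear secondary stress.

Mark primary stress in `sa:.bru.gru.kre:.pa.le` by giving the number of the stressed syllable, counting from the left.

Parse right to left into iambic (σˈσ) feet: (sa:.ˈbru) (gru.ˈkre:) (pa.ˈle).
Foot heads (stressed positions): 2, 4, 6.
End Rule Leftmost: primary stress on the leftmost head = syllable 2.
Primary stress: syllable 2 → sa:.ˈbru.gru.kre:.pa.le.

2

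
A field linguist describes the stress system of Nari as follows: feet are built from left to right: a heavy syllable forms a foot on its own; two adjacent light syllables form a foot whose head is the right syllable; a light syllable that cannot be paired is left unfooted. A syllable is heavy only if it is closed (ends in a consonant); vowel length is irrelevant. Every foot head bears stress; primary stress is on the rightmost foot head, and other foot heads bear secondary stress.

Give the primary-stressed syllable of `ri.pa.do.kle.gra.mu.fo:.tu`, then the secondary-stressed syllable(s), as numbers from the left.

primary 8, secondary 2, 4, 6

Weights: 1 ri L, 2 pa L, 3 do L, 4 kle L, 5 gra L, 6 mu L, 7 fo: L, 8 tu L.
Parse left to right (heavy = foot alone; LL = one foot; stranded L unfooted): (ri.ˈpa) (do.ˈkle) (gra.ˈmu) (fo:.ˈtu).
Foot heads: 2, 4, 6, 8.
Primary stress on the rightmost head = syllable 8.
Secondary stress on 2, 4, 6: ri.ˌpa.do.ˌkle.gra.ˌmu.fo:.ˈtu.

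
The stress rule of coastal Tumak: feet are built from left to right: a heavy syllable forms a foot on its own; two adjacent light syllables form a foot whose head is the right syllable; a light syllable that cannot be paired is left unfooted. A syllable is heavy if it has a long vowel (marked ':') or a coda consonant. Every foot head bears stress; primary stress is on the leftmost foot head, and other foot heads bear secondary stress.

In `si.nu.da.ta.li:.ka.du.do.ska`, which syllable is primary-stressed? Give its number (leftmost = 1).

Weights: 1 si L, 2 nu L, 3 da L, 4 ta L, 5 li: H, 6 ka L, 7 du L, 8 do L, 9 ska L.
Parse left to right (heavy = foot alone; LL = one foot; stranded L unfooted): (si.ˈnu) (da.ˈta) (ˈli:) (ka.ˈdu) (do.ˈska).
Foot heads: 2, 4, 5, 7, 9.
Primary stress on the leftmost head = syllable 2.
Primary stress: syllable 2 → si.ˈnu.da.ta.li:.ka.du.do.ska.

2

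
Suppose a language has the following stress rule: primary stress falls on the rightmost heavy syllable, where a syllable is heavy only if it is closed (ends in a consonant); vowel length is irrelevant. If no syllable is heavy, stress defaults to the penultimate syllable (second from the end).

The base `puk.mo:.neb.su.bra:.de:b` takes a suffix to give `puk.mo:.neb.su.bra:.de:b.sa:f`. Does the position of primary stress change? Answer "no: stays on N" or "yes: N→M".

Base `puk.mo:.neb.su.bra:.de:b` (6 syllables):
  Weights: 1 puk H, 2 mo: L, 3 neb H, 4 su L, 5 bra: L, 6 de:b H.
  Heavy syllables in the domain: 1, 3, 6. The rightmost is syllable 6 (de:b).
  → primary stress on syllable 6.
Suffixed `puk.mo:.neb.su.bra:.de:b.sa:f` (7 syllables):
  Weights: 1 puk H, 2 mo: L, 3 neb H, 4 su L, 5 bra: L, 6 de:b H, 7 sa:f H.
  Heavy syllables in the domain: 1, 3, 6, 7. The rightmost is syllable 7 (sa:f).
  → primary stress on syllable 7.

yes: 6→7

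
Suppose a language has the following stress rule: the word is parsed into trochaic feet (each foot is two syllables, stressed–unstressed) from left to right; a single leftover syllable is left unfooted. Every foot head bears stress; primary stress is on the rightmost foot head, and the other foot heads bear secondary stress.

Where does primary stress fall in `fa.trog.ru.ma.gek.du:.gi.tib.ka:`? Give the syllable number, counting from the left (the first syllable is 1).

Parse left to right into trochaic (ˈσσ) feet: (ˈfa.trog) (ˈru.ma) (ˈgek.du:) (ˈgi.tib) ka:. Syllable 9 is left unfooted.
Foot heads (stressed positions): 1, 3, 5, 7.
End Rule Rightmost: primary stress on the rightmost head = syllable 7.
Primary stress: syllable 7 → fa.trog.ru.ma.gek.du:.ˈgi.tib.ka:.

7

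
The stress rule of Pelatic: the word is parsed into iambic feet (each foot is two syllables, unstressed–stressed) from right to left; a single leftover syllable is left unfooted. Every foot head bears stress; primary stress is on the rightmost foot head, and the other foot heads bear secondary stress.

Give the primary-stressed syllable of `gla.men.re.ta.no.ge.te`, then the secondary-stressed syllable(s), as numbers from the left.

primary 7, secondary 3, 5

Parse right to left into iambic (σˈσ) feet: gla (men.ˈre) (ta.ˈno) (ge.ˈte). Syllable 1 is left unfooted.
Foot heads (stressed positions): 3, 5, 7.
End Rule Rightmost: primary stress on the rightmost head = syllable 7.
Secondary stress on 3, 5: gla.men.ˌre.ta.ˌno.ge.ˈte.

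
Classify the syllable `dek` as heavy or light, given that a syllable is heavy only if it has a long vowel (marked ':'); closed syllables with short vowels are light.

light

`dek`: short vowel, closed (coda /k/). Short vowel → light.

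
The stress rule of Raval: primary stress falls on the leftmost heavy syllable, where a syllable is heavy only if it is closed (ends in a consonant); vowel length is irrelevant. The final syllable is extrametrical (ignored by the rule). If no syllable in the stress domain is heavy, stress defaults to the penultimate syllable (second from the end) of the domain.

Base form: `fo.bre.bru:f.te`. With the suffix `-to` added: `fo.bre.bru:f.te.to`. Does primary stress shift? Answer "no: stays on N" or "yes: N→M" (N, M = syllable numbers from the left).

no: stays on 3

Base `fo.bre.bru:f.te` (4 syllables):
  The final syllable (4, te) is extrametrical; the stress domain is syllables 1–3.
  Weights: 1 fo L, 2 bre L, 3 bru:f H.
  Heavy syllables in the domain: 3. The leftmost is syllable 3 (bru:f).
  → primary stress on syllable 3.
Suffixed `fo.bre.bru:f.te.to` (5 syllables):
  The final syllable (5, to) is extrametrical; the stress domain is syllables 1–4.
  Weights: 1 fo L, 2 bre L, 3 bru:f H, 4 te L.
  Heavy syllables in the domain: 3. The leftmost is syllable 3 (bru:f).
  → primary stress on syllable 3.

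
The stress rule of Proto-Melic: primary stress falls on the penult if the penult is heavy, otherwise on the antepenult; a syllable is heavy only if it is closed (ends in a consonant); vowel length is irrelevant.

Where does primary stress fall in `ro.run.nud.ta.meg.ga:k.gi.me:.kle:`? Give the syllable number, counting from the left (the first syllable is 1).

Weights: 7 gi L, 8 me: L, 9 kle: L.
The penult (syllable 8, me:) is light, so stress falls on the antepenult (syllable 7, gi).
Primary stress: syllable 7 → ro.run.nud.ta.meg.ga:k.ˈgi.me:.kle:.

7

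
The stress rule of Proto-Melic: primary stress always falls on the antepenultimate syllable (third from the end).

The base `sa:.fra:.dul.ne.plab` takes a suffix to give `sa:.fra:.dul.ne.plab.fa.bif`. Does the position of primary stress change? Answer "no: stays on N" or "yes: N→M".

yes: 3→5

Base `sa:.fra:.dul.ne.plab` (5 syllables):
  The word has 5 syllables; the antepenultimate syllable (third from the end) is syllable 3 (dul).
  → primary stress on syllable 3.
Suffixed `sa:.fra:.dul.ne.plab.fa.bif` (7 syllables):
  The word has 7 syllables; the antepenultimate syllable (third from the end) is syllable 5 (plab).
  → primary stress on syllable 5.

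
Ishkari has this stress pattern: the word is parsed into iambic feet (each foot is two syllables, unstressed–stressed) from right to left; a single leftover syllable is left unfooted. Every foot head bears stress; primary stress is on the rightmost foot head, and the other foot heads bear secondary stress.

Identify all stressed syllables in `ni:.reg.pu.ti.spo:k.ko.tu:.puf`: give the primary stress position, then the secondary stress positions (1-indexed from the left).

Parse right to left into iambic (σˈσ) feet: (ni:.ˈreg) (pu.ˈti) (spo:k.ˈko) (tu:.ˈpuf).
Foot heads (stressed positions): 2, 4, 6, 8.
End Rule Rightmost: primary stress on the rightmost head = syllable 8.
Secondary stress on 2, 4, 6: ni:.ˌreg.pu.ˌti.spo:k.ˌko.tu:.ˈpuf.

primary 8, secondary 2, 4, 6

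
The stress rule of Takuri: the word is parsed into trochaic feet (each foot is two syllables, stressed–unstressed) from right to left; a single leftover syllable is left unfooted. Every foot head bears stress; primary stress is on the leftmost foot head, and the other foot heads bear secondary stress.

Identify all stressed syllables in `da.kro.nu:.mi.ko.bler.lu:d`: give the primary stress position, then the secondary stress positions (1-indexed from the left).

Parse right to left into trochaic (ˈσσ) feet: da (ˈkro.nu:) (ˈmi.ko) (ˈbler.lu:d). Syllable 1 is left unfooted.
Foot heads (stressed positions): 2, 4, 6.
End Rule Leftmost: primary stress on the leftmost head = syllable 2.
Secondary stress on 4, 6: da.ˈkro.nu:.ˌmi.ko.ˌbler.lu:d.

primary 2, secondary 4, 6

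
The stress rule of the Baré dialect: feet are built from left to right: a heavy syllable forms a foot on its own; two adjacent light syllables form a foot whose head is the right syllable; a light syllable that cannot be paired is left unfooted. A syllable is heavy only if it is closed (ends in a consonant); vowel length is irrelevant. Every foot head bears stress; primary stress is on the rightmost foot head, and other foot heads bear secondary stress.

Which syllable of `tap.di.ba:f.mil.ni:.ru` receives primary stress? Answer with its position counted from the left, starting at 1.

Weights: 1 tap H, 2 di L, 3 ba:f H, 4 mil H, 5 ni: L, 6 ru L.
Parse left to right (heavy = foot alone; LL = one foot; stranded L unfooted): (ˈtap) di (ˈba:f) (ˈmil) (ni:.ˈru).
Foot heads: 1, 3, 4, 6.
Primary stress on the rightmost head = syllable 6.
Primary stress: syllable 6 → tap.di.ba:f.mil.ni:.ˈru.

6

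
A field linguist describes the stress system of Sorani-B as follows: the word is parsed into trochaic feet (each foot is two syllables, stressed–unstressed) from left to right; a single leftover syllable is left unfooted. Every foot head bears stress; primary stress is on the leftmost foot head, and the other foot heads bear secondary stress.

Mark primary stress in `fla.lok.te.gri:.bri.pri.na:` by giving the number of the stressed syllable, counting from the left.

Parse left to right into trochaic (ˈσσ) feet: (ˈfla.lok) (ˈte.gri:) (ˈbri.pri) na:. Syllable 7 is left unfooted.
Foot heads (stressed positions): 1, 3, 5.
End Rule Leftmost: primary stress on the leftmost head = syllable 1.
Primary stress: syllable 1 → ˈfla.lok.te.gri:.bri.pri.na:.

1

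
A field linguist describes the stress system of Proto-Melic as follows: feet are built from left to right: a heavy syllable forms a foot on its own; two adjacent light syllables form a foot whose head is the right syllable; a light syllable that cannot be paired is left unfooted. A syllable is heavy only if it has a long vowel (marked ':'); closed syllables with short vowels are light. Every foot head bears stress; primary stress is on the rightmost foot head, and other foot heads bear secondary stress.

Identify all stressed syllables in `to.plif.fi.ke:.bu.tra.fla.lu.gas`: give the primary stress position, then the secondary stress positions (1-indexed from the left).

Weights: 1 to L, 2 plif L, 3 fi L, 4 ke: H, 5 bu L, 6 tra L, 7 fla L, 8 lu L, 9 gas L.
Parse left to right (heavy = foot alone; LL = one foot; stranded L unfooted): (to.ˈplif) fi (ˈke:) (bu.ˈtra) (fla.ˈlu) gas.
Foot heads: 2, 4, 6, 8.
Primary stress on the rightmost head = syllable 8.
Secondary stress on 2, 4, 6: to.ˌplif.fi.ˌke:.bu.ˌtra.fla.ˈlu.gas.

primary 8, secondary 2, 4, 6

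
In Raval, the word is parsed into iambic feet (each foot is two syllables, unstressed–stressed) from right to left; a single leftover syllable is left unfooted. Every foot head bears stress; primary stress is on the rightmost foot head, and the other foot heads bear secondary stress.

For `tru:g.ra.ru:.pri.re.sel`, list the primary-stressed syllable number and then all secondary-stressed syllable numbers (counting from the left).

Parse right to left into iambic (σˈσ) feet: (tru:g.ˈra) (ru:.ˈpri) (re.ˈsel).
Foot heads (stressed positions): 2, 4, 6.
End Rule Rightmost: primary stress on the rightmost head = syllable 6.
Secondary stress on 2, 4: tru:g.ˌra.ru:.ˌpri.re.ˈsel.

primary 6, secondary 2, 4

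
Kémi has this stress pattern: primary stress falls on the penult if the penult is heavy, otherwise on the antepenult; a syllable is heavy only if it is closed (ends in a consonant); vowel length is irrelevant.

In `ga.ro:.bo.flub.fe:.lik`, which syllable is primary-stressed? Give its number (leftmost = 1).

4

Weights: 4 flub H, 5 fe: L, 6 lik H.
The penult (syllable 5, fe:) is light, so stress falls on the antepenult (syllable 4, flub).
Primary stress: syllable 4 → ga.ro:.bo.ˈflub.fe:.lik.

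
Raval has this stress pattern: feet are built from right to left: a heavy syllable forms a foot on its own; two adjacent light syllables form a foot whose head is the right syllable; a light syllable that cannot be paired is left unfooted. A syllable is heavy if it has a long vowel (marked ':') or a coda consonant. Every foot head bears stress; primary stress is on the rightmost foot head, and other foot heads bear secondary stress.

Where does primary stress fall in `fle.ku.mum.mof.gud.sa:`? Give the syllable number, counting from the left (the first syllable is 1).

Weights: 1 fle L, 2 ku L, 3 mum H, 4 mof H, 5 gud H, 6 sa: H.
Parse right to left (heavy = foot alone; LL = one foot; stranded L unfooted): (fle.ˈku) (ˈmum) (ˈmof) (ˈgud) (ˈsa:).
Foot heads: 2, 3, 4, 5, 6.
Primary stress on the rightmost head = syllable 6.
Primary stress: syllable 6 → fle.ku.mum.mof.gud.ˈsa:.

6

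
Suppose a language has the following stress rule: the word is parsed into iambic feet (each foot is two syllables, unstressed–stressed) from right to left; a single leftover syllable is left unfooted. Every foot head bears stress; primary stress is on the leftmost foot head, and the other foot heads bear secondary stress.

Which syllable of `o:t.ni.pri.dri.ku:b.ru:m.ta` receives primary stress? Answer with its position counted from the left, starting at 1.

3

Parse right to left into iambic (σˈσ) feet: o:t (ni.ˈpri) (dri.ˈku:b) (ru:m.ˈta). Syllable 1 is left unfooted.
Foot heads (stressed positions): 3, 5, 7.
End Rule Leftmost: primary stress on the leftmost head = syllable 3.
Primary stress: syllable 3 → o:t.ni.ˈpri.dri.ku:b.ru:m.ta.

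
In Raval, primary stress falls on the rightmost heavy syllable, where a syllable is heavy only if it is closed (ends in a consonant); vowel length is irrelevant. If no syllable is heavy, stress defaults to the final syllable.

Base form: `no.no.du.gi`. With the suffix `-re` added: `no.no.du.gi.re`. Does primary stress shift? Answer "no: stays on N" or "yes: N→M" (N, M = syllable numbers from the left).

yes: 4→5

Base `no.no.du.gi` (4 syllables):
  Weights: 1 no L, 2 no L, 3 du L, 4 gi L.
  No heavy syllable in the domain; default to the final syllable = syllable 4.
  → primary stress on syllable 4.
Suffixed `no.no.du.gi.re` (5 syllables):
  Weights: 1 no L, 2 no L, 3 du L, 4 gi L, 5 re L.
  No heavy syllable in the domain; default to the final syllable = syllable 5.
  → primary stress on syllable 5.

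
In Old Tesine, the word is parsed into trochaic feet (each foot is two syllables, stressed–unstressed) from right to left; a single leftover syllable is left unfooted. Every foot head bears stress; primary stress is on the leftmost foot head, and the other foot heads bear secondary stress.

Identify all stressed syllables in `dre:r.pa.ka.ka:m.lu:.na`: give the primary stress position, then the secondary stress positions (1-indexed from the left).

primary 1, secondary 3, 5

Parse right to left into trochaic (ˈσσ) feet: (ˈdre:r.pa) (ˈka.ka:m) (ˈlu:.na).
Foot heads (stressed positions): 1, 3, 5.
End Rule Leftmost: primary stress on the leftmost head = syllable 1.
Secondary stress on 3, 5: ˈdre:r.pa.ˌka.ka:m.ˌlu:.na.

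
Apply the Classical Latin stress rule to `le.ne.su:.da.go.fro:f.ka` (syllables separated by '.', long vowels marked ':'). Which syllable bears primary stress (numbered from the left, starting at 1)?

Classical Latin: stress the penult if heavy (long vowel or closed), else the antepenult.
Weights: 5 go L, 6 fro:f H, 7 ka L.
The penult (syllable 6, fro:f) is heavy, so it takes stress.
Stress on syllable 6: le.ne.su:.da.go.ˈfro:f.ka.

6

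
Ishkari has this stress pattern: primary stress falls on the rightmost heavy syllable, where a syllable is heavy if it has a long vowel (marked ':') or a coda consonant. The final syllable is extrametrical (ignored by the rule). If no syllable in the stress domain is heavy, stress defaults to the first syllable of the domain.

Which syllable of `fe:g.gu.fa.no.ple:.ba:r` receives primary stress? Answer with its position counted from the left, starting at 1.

5

The final syllable (6, ba:r) is extrametrical; the stress domain is syllables 1–5.
Weights: 1 fe:g H, 2 gu L, 3 fa L, 4 no L, 5 ple: H.
Heavy syllables in the domain: 1, 5. The rightmost is syllable 5 (ple:).
Primary stress: syllable 5 → fe:g.gu.fa.no.ˈple:.ba:r.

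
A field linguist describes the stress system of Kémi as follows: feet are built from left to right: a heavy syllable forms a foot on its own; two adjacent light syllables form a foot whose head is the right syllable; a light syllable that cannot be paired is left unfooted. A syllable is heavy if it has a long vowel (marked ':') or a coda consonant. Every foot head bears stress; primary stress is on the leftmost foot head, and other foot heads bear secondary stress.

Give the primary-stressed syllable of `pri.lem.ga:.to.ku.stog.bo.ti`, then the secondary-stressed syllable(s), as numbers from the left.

primary 2, secondary 3, 5, 6, 8

Weights: 1 pri L, 2 lem H, 3 ga: H, 4 to L, 5 ku L, 6 stog H, 7 bo L, 8 ti L.
Parse left to right (heavy = foot alone; LL = one foot; stranded L unfooted): pri (ˈlem) (ˈga:) (to.ˈku) (ˈstog) (bo.ˈti).
Foot heads: 2, 3, 5, 6, 8.
Primary stress on the leftmost head = syllable 2.
Secondary stress on 3, 5, 6, 8: pri.ˈlem.ˌga:.to.ˌku.ˌstog.bo.ˌti.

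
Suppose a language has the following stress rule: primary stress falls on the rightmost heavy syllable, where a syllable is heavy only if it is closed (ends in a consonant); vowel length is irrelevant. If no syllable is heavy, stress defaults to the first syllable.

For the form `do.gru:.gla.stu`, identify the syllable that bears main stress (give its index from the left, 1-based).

1

Weights: 1 do L, 2 gru: L, 3 gla L, 4 stu L.
No heavy syllable in the domain; default to the first syllable = syllable 1.
Primary stress: syllable 1 → ˈdo.gru:.gla.stu.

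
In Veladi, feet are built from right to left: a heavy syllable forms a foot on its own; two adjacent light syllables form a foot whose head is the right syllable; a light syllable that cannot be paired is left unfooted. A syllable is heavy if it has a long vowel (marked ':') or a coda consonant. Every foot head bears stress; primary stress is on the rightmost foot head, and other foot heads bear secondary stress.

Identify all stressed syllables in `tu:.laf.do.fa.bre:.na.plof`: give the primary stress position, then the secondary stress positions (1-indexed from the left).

Weights: 1 tu: H, 2 laf H, 3 do L, 4 fa L, 5 bre: H, 6 na L, 7 plof H.
Parse right to left (heavy = foot alone; LL = one foot; stranded L unfooted): (ˈtu:) (ˈlaf) (do.ˈfa) (ˈbre:) na (ˈplof).
Foot heads: 1, 2, 4, 5, 7.
Primary stress on the rightmost head = syllable 7.
Secondary stress on 1, 2, 4, 5: ˌtu:.ˌlaf.do.ˌfa.ˌbre:.na.ˈplof.

primary 7, secondary 1, 2, 4, 5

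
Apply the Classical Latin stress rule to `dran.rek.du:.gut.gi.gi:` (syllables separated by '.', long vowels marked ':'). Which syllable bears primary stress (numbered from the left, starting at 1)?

4

Classical Latin: stress the penult if heavy (long vowel or closed), else the antepenult.
Weights: 4 gut H, 5 gi L, 6 gi: H.
The penult (syllable 5, gi) is light, so stress falls on the antepenult (syllable 4, gut).
Stress on syllable 4: dran.rek.du:.ˈgut.gi.gi:.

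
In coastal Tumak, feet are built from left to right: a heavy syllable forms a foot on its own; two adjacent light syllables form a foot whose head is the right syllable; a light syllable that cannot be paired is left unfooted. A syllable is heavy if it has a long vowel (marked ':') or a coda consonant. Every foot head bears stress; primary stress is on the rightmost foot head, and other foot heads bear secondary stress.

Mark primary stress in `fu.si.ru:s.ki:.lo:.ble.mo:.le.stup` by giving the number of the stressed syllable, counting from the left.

Weights: 1 fu L, 2 si L, 3 ru:s H, 4 ki: H, 5 lo: H, 6 ble L, 7 mo: H, 8 le L, 9 stup H.
Parse left to right (heavy = foot alone; LL = one foot; stranded L unfooted): (fu.ˈsi) (ˈru:s) (ˈki:) (ˈlo:) ble (ˈmo:) le (ˈstup).
Foot heads: 2, 3, 4, 5, 7, 9.
Primary stress on the rightmost head = syllable 9.
Primary stress: syllable 9 → fu.si.ru:s.ki:.lo:.ble.mo:.le.ˈstup.

9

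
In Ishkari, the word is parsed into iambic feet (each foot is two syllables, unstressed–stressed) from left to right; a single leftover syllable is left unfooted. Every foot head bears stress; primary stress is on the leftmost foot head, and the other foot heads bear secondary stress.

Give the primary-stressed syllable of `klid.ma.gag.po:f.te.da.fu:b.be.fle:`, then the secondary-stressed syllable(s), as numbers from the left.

Parse left to right into iambic (σˈσ) feet: (klid.ˈma) (gag.ˈpo:f) (te.ˈda) (fu:b.ˈbe) fle:. Syllable 9 is left unfooted.
Foot heads (stressed positions): 2, 4, 6, 8.
End Rule Leftmost: primary stress on the leftmost head = syllable 2.
Secondary stress on 4, 6, 8: klid.ˈma.gag.ˌpo:f.te.ˌda.fu:b.ˌbe.fle:.

primary 2, secondary 4, 6, 8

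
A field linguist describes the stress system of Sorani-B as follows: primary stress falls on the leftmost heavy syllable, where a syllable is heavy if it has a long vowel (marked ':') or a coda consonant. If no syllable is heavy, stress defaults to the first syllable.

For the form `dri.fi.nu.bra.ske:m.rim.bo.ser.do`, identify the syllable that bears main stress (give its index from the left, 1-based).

Weights: 1 dri L, 2 fi L, 3 nu L, 4 bra L, 5 ske:m H, 6 rim H, 7 bo L, 8 ser H, 9 do L.
Heavy syllables in the domain: 5, 6, 8. The leftmost is syllable 5 (ske:m).
Primary stress: syllable 5 → dri.fi.nu.bra.ˈske:m.rim.bo.ser.do.

5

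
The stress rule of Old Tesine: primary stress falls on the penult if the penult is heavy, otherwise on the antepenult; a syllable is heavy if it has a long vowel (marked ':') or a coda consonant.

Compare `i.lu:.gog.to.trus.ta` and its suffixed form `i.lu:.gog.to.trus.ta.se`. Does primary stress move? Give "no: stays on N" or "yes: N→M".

Base `i.lu:.gog.to.trus.ta` (6 syllables):
  Weights: 4 to L, 5 trus H, 6 ta L.
  The penult (syllable 5, trus) is heavy, so it takes stress.
  → primary stress on syllable 5.
Suffixed `i.lu:.gog.to.trus.ta.se` (7 syllables):
  Weights: 5 trus H, 6 ta L, 7 se L.
  The penult (syllable 6, ta) is light, so stress falls on the antepenult (syllable 5, trus).
  → primary stress on syllable 5.

no: stays on 5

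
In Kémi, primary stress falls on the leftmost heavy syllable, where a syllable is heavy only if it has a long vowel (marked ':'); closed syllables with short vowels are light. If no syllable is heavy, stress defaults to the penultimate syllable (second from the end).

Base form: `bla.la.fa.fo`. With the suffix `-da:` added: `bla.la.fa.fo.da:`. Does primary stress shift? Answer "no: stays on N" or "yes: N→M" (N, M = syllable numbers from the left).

yes: 3→5

Base `bla.la.fa.fo` (4 syllables):
  Weights: 1 bla L, 2 la L, 3 fa L, 4 fo L.
  No heavy syllable in the domain; default to the penultimate syllable (second from the end) = syllable 3.
  → primary stress on syllable 3.
Suffixed `bla.la.fa.fo.da:` (5 syllables):
  Weights: 1 bla L, 2 la L, 3 fa L, 4 fo L, 5 da: H.
  Heavy syllables in the domain: 5. The leftmost is syllable 5 (da:).
  → primary stress on syllable 5.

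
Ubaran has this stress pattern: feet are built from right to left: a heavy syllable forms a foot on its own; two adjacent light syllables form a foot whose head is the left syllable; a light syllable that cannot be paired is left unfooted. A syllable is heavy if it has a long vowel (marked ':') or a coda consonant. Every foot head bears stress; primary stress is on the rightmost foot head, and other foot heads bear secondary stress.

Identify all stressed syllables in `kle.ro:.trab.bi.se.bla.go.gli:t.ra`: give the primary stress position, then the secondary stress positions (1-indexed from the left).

primary 8, secondary 2, 3, 4, 6

Weights: 1 kle L, 2 ro: H, 3 trab H, 4 bi L, 5 se L, 6 bla L, 7 go L, 8 gli:t H, 9 ra L.
Parse right to left (heavy = foot alone; LL = one foot; stranded L unfooted): kle (ˈro:) (ˈtrab) (ˈbi.se) (ˈbla.go) (ˈgli:t) ra.
Foot heads: 2, 3, 4, 6, 8.
Primary stress on the rightmost head = syllable 8.
Secondary stress on 2, 3, 4, 6: kle.ˌro:.ˌtrab.ˌbi.se.ˌbla.go.ˈgli:t.ra.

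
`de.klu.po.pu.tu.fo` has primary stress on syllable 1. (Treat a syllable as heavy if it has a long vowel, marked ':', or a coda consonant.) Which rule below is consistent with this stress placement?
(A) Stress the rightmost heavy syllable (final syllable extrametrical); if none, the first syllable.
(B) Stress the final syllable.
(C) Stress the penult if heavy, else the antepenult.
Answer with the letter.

A

Rule A → syllable 1 ✓.
Rule B → syllable 6 (observed: 1).
Rule C → syllable 4 (observed: 1).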